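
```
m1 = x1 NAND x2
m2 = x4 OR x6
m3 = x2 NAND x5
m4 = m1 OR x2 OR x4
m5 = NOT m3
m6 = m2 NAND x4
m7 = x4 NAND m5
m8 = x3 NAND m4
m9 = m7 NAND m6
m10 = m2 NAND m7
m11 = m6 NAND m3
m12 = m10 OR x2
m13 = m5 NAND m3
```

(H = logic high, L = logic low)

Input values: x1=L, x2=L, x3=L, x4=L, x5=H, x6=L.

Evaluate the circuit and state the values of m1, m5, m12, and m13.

m1 = x1 NAND x2 = L NAND L = H
m2 = x4 OR x6 = L OR L = L
m3 = x2 NAND x5 = L NAND H = H
m5 = NOT m3 = NOT H = L
m7 = x4 NAND m5 = L NAND L = H
m10 = m2 NAND m7 = L NAND H = H
m12 = m10 OR x2 = H OR L = H
m13 = m5 NAND m3 = L NAND H = H

m1 = H  m5 = L  m12 = H  m13 = H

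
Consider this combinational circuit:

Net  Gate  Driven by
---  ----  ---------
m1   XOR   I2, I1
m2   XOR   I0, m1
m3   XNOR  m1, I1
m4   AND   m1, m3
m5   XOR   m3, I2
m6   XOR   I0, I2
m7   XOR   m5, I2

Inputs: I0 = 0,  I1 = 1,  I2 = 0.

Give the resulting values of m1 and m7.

m1 = I2 XOR I1 = 0 XOR 1 = 1
m3 = m1 XNOR I1 = 1 XNOR 1 = 1
m5 = m3 XOR I2 = 1 XOR 0 = 1
m7 = m5 XOR I2 = 1 XOR 0 = 1

m1 = 1  m7 = 1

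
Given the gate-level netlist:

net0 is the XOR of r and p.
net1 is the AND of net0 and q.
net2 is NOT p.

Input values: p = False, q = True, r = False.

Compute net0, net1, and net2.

net0 = False  net1 = False  net2 = True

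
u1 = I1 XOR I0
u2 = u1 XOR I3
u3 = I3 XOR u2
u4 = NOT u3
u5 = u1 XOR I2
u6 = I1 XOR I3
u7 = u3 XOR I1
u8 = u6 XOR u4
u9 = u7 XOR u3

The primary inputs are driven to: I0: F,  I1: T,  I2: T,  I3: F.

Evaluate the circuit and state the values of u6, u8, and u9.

u6 = T, u8 = T, u9 = T

u1 = I1 XOR I0 = T XOR F = T
u2 = u1 XOR I3 = T XOR F = T
u3 = I3 XOR u2 = F XOR T = T
u4 = NOT u3 = NOT T = F
u6 = I1 XOR I3 = T XOR F = T
u7 = u3 XOR I1 = T XOR T = F
u8 = u6 XOR u4 = T XOR F = T
u9 = u7 XOR u3 = F XOR T = T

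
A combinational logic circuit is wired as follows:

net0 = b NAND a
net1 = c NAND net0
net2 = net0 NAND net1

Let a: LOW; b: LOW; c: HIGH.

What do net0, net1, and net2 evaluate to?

net0 = HIGH, net1 = LOW, net2 = HIGH

net0 = b NAND a = LOW NAND LOW = HIGH
net1 = c NAND net0 = HIGH NAND HIGH = LOW
net2 = net0 NAND net1 = HIGH NAND LOW = HIGH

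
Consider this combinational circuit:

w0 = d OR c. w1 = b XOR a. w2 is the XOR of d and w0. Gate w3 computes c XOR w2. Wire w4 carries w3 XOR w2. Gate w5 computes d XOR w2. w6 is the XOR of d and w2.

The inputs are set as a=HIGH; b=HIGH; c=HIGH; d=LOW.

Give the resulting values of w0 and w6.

w0 = HIGH, w6 = HIGH

w0 = d OR c = LOW OR HIGH = HIGH
w2 = d XOR w0 = LOW XOR HIGH = HIGH
w6 = d XOR w2 = LOW XOR HIGH = HIGH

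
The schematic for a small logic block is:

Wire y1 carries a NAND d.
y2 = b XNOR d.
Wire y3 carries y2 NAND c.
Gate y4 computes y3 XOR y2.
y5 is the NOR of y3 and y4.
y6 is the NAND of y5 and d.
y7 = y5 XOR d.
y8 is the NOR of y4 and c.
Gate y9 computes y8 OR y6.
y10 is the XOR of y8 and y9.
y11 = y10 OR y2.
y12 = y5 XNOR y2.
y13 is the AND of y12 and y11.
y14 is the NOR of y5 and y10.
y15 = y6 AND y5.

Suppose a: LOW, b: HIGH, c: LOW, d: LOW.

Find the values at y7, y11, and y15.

y7 = LOW, y11 = HIGH, y15 = LOW

y2 = b XNOR d = HIGH XNOR LOW = LOW
y3 = y2 NAND c = LOW NAND LOW = HIGH
y4 = y3 XOR y2 = HIGH XOR LOW = HIGH
y5 = y3 NOR y4 = HIGH NOR HIGH = LOW
y6 = y5 NAND d = LOW NAND LOW = HIGH
y7 = y5 XOR d = LOW XOR LOW = LOW
y8 = y4 NOR c = HIGH NOR LOW = LOW
y9 = y8 OR y6 = LOW OR HIGH = HIGH
y10 = y8 XOR y9 = LOW XOR HIGH = HIGH
y11 = y10 OR y2 = HIGH OR LOW = HIGH
y15 = y6 AND y5 = HIGH AND LOW = LOW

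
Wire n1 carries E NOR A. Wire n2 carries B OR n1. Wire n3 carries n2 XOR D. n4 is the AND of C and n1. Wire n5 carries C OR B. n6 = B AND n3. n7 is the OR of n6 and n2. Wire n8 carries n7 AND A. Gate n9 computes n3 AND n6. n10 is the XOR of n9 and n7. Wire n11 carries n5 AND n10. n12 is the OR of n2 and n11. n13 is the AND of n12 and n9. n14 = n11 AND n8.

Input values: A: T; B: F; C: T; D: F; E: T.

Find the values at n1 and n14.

n1 = F, n14 = F

n1 = E NOR A = T NOR T = F
n2 = B OR n1 = F OR F = F
n3 = n2 XOR D = F XOR F = F
n5 = C OR B = T OR F = T
n6 = B AND n3 = F AND F = F
n7 = n6 OR n2 = F OR F = F
n8 = n7 AND A = F AND T = F
n9 = n3 AND n6 = F AND F = F
n10 = n9 XOR n7 = F XOR F = F
n11 = n5 AND n10 = T AND F = F
n14 = n11 AND n8 = F AND F = F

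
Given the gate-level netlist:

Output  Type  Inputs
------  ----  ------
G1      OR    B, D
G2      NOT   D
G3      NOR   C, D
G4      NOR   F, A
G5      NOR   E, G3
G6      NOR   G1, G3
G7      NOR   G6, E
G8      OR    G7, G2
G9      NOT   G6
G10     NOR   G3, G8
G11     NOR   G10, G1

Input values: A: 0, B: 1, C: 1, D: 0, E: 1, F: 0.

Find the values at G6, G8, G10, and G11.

G1 = B OR D = 1 OR 0 = 1
G2 = NOT D = NOT 0 = 1
G3 = C NOR D = 1 NOR 0 = 0
G6 = G1 NOR G3 = 1 NOR 0 = 0
G7 = G6 NOR E = 0 NOR 1 = 0
G8 = G7 OR G2 = 0 OR 1 = 1
G10 = G3 NOR G8 = 0 NOR 1 = 0
G11 = G10 NOR G1 = 0 NOR 1 = 0

G6 = 0; G8 = 1; G10 = 0; G11 = 0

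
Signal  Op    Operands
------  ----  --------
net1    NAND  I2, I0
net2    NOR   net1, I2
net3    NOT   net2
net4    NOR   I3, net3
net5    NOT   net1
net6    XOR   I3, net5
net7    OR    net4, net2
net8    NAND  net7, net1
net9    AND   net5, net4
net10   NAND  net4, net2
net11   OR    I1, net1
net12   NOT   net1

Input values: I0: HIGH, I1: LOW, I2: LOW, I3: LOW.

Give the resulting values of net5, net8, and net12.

net5 = LOW, net8 = HIGH, net12 = LOW

net1 = I2 NAND I0 = LOW NAND HIGH = HIGH
net2 = net1 NOR I2 = HIGH NOR LOW = LOW
net3 = NOT net2 = NOT LOW = HIGH
net4 = I3 NOR net3 = LOW NOR HIGH = LOW
net5 = NOT net1 = NOT HIGH = LOW
net7 = net4 OR net2 = LOW OR LOW = LOW
net8 = net7 NAND net1 = LOW NAND HIGH = HIGH
net12 = NOT net1 = NOT HIGH = LOW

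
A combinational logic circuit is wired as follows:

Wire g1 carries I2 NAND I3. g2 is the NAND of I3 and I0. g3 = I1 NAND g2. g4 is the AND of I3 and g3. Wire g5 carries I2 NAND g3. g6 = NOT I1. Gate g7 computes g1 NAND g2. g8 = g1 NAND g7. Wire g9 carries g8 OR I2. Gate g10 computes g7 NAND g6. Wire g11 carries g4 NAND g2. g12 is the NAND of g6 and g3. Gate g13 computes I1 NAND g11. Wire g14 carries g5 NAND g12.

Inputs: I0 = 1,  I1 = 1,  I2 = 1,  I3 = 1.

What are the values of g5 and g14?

g5 = 0, g14 = 1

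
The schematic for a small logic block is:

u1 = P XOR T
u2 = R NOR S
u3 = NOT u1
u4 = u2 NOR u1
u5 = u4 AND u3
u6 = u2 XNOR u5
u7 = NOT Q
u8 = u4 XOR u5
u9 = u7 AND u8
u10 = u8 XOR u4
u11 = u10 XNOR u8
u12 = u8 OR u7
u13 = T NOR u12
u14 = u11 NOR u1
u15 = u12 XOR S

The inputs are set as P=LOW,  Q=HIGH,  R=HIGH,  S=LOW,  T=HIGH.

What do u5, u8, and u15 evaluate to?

u5 = LOW  u8 = LOW  u15 = LOW

u1 = P XOR T = LOW XOR HIGH = HIGH
u2 = R NOR S = HIGH NOR LOW = LOW
u3 = NOT u1 = NOT HIGH = LOW
u4 = u2 NOR u1 = LOW NOR HIGH = LOW
u5 = u4 AND u3 = LOW AND LOW = LOW
u7 = NOT Q = NOT HIGH = LOW
u8 = u4 XOR u5 = LOW XOR LOW = LOW
u12 = u8 OR u7 = LOW OR LOW = LOW
u15 = u12 XOR S = LOW XOR LOW = LOW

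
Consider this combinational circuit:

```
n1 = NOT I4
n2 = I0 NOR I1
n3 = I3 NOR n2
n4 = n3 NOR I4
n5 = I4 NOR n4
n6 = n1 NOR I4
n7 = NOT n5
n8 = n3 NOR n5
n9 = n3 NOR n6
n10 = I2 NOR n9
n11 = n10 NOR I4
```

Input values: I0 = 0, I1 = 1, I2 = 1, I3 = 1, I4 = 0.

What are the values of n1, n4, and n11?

n1 = NOT I4 = NOT 0 = 1
n2 = I0 NOR I1 = 0 NOR 1 = 0
n3 = I3 NOR n2 = 1 NOR 0 = 0
n4 = n3 NOR I4 = 0 NOR 0 = 1
n6 = n1 NOR I4 = 1 NOR 0 = 0
n9 = n3 NOR n6 = 0 NOR 0 = 1
n10 = I2 NOR n9 = 1 NOR 1 = 0
n11 = n10 NOR I4 = 0 NOR 0 = 1

n1 = 1, n4 = 1, n11 = 1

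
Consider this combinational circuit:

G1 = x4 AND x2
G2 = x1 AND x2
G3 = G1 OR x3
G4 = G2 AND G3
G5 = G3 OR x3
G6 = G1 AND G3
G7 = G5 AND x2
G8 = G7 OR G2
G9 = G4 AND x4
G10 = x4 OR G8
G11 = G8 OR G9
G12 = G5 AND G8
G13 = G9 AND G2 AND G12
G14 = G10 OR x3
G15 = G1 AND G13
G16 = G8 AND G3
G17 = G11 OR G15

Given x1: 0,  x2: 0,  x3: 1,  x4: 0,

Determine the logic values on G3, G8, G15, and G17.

G1 = x4 AND x2 = 0 AND 0 = 0
G2 = x1 AND x2 = 0 AND 0 = 0
G3 = G1 OR x3 = 0 OR 1 = 1
G4 = G2 AND G3 = 0 AND 1 = 0
G5 = G3 OR x3 = 1 OR 1 = 1
G7 = G5 AND x2 = 1 AND 0 = 0
G8 = G7 OR G2 = 0 OR 0 = 0
G9 = G4 AND x4 = 0 AND 0 = 0
G11 = G8 OR G9 = 0 OR 0 = 0
G12 = G5 AND G8 = 1 AND 0 = 0
G13 = G9 AND G2 AND G12 = 0 AND 0 AND 0 = 0
G15 = G1 AND G13 = 0 AND 0 = 0
G17 = G11 OR G15 = 0 OR 0 = 0

G3 = 1  G8 = 0  G15 = 0  G17 = 0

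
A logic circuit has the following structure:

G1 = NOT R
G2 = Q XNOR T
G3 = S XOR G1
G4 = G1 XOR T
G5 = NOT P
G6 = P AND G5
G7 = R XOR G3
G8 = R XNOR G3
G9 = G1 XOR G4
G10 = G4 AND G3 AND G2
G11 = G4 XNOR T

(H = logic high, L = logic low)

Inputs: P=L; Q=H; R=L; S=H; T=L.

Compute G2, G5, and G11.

G1 = NOT R = NOT L = H
G2 = Q XNOR T = H XNOR L = L
G4 = G1 XOR T = H XOR L = H
G5 = NOT P = NOT L = H
G11 = G4 XNOR T = H XNOR L = L

G2 = L; G5 = H; G11 = L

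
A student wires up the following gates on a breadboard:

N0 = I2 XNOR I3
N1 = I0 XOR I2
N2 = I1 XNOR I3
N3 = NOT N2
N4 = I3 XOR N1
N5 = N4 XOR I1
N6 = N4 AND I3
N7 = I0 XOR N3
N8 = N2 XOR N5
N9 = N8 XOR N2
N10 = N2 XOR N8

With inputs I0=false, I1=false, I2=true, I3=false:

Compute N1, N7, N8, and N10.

N1 = I0 XOR I2 = false XOR true = true
N2 = I1 XNOR I3 = false XNOR false = true
N3 = NOT N2 = NOT true = false
N4 = I3 XOR N1 = false XOR true = true
N5 = N4 XOR I1 = true XOR false = true
N7 = I0 XOR N3 = false XOR false = false
N8 = N2 XOR N5 = true XOR true = false
N10 = N2 XOR N8 = true XOR false = true

N1 = true, N7 = false, N8 = false, N10 = true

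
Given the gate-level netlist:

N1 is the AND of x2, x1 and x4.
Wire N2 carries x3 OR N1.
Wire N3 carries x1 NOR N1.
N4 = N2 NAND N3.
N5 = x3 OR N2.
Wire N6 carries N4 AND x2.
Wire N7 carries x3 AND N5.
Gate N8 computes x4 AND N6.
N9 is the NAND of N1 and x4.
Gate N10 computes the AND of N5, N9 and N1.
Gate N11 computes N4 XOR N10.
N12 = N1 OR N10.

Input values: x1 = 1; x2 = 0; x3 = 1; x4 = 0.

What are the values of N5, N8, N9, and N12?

N5 = 1, N8 = 0, N9 = 1, N12 = 0

N1 = x2 AND x1 AND x4 = 0 AND 1 AND 0 = 0
N2 = x3 OR N1 = 1 OR 0 = 1
N3 = x1 NOR N1 = 1 NOR 0 = 0
N4 = N2 NAND N3 = 1 NAND 0 = 1
N5 = x3 OR N2 = 1 OR 1 = 1
N6 = N4 AND x2 = 1 AND 0 = 0
N8 = x4 AND N6 = 0 AND 0 = 0
N9 = N1 NAND x4 = 0 NAND 0 = 1
N10 = N5 AND N9 AND N1 = 1 AND 1 AND 0 = 0
N12 = N1 OR N10 = 0 OR 0 = 0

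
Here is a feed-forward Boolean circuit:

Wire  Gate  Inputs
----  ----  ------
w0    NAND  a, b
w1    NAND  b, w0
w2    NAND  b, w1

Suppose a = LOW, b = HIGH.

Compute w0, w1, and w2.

w0 = a NAND b = LOW NAND HIGH = HIGH
w1 = b NAND w0 = HIGH NAND HIGH = LOW
w2 = b NAND w1 = HIGH NAND LOW = HIGH

w0 = HIGH; w1 = LOW; w2 = HIGH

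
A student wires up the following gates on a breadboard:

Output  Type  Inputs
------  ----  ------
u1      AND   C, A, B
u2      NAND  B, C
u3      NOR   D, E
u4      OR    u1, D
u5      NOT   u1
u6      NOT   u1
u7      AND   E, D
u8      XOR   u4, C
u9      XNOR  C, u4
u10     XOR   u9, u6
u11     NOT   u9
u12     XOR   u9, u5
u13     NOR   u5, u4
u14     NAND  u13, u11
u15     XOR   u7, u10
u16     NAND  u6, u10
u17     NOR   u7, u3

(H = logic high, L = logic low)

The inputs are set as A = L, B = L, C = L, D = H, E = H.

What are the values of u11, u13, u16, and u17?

u1 = C AND A AND B = L AND L AND L = L
u3 = D NOR E = H NOR H = L
u4 = u1 OR D = L OR H = H
u5 = NOT u1 = NOT L = H
u6 = NOT u1 = NOT L = H
u7 = E AND D = H AND H = H
u9 = C XNOR u4 = L XNOR H = L
u10 = u9 XOR u6 = L XOR H = H
u11 = NOT u9 = NOT L = H
u13 = u5 NOR u4 = H NOR H = L
u16 = u6 NAND u10 = H NAND H = L
u17 = u7 NOR u3 = H NOR L = L

u11 = H, u13 = L, u16 = L, u17 = L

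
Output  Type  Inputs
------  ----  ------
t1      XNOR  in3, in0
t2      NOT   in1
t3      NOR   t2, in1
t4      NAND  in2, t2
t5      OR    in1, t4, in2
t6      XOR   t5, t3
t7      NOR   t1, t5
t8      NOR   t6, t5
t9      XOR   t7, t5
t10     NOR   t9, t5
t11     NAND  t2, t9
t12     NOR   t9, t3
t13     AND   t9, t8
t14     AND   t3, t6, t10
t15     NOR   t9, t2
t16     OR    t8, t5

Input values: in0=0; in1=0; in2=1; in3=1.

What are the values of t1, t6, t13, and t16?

t1 = 0; t6 = 1; t13 = 0; t16 = 1

t1 = in3 XNOR in0 = 1 XNOR 0 = 0
t2 = NOT in1 = NOT 0 = 1
t3 = t2 NOR in1 = 1 NOR 0 = 0
t4 = in2 NAND t2 = 1 NAND 1 = 0
t5 = in1 OR t4 OR in2 = 0 OR 0 OR 1 = 1
t6 = t5 XOR t3 = 1 XOR 0 = 1
t7 = t1 NOR t5 = 0 NOR 1 = 0
t8 = t6 NOR t5 = 1 NOR 1 = 0
t9 = t7 XOR t5 = 0 XOR 1 = 1
t13 = t9 AND t8 = 1 AND 0 = 0
t16 = t8 OR t5 = 0 OR 1 = 1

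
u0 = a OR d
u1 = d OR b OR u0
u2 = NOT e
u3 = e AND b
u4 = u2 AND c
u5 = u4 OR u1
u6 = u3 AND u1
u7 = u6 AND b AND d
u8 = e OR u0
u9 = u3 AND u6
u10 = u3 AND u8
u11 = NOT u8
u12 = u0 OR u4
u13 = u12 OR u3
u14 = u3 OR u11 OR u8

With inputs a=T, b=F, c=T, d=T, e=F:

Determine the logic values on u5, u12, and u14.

u5 = T, u12 = T, u14 = T

u0 = a OR d = T OR T = T
u1 = d OR b OR u0 = T OR F OR T = T
u2 = NOT e = NOT F = T
u3 = e AND b = F AND F = F
u4 = u2 AND c = T AND T = T
u5 = u4 OR u1 = T OR T = T
u8 = e OR u0 = F OR T = T
u11 = NOT u8 = NOT T = F
u12 = u0 OR u4 = T OR T = T
u14 = u3 OR u11 OR u8 = F OR F OR T = T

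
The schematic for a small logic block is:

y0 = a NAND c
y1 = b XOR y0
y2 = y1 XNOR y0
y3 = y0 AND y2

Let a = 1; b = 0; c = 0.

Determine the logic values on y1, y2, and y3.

y0 = a NAND c = 1 NAND 0 = 1
y1 = b XOR y0 = 0 XOR 1 = 1
y2 = y1 XNOR y0 = 1 XNOR 1 = 1
y3 = y0 AND y2 = 1 AND 1 = 1

y1 = 1; y2 = 1; y3 = 1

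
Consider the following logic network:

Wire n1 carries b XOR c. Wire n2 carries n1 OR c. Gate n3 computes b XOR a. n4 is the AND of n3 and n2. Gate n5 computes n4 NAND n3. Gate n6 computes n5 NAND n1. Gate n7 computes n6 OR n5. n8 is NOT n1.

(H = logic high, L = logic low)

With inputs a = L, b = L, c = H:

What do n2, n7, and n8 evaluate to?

n2 = H, n7 = H, n8 = L

n1 = b XOR c = L XOR H = H
n2 = n1 OR c = H OR H = H
n3 = b XOR a = L XOR L = L
n4 = n3 AND n2 = L AND H = L
n5 = n4 NAND n3 = L NAND L = H
n6 = n5 NAND n1 = H NAND H = L
n7 = n6 OR n5 = L OR H = H
n8 = NOT n1 = NOT H = L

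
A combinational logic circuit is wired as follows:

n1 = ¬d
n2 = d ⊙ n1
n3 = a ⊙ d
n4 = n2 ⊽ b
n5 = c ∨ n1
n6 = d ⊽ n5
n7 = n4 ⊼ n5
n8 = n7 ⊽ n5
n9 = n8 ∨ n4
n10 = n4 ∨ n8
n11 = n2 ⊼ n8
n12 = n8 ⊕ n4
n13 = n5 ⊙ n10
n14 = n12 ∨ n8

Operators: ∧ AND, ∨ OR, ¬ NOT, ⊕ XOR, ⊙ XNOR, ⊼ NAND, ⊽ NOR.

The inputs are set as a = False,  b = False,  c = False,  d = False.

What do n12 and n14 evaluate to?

n12 = True  n14 = True

n1 = NOT d = NOT False = True
n2 = d XNOR n1 = False XNOR True = False
n4 = n2 NOR b = False NOR False = True
n5 = c OR n1 = False OR True = True
n7 = n4 NAND n5 = True NAND True = False
n8 = n7 NOR n5 = False NOR True = False
n12 = n8 XOR n4 = False XOR True = True
n14 = n12 OR n8 = True OR False = True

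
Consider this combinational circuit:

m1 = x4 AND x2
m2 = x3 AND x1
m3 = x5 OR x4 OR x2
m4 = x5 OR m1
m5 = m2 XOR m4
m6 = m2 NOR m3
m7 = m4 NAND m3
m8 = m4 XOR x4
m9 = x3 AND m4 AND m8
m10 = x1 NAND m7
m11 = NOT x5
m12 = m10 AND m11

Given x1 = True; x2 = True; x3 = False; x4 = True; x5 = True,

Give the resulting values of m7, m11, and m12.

m1 = x4 AND x2 = True AND True = True
m3 = x5 OR x4 OR x2 = True OR True OR True = True
m4 = x5 OR m1 = True OR True = True
m7 = m4 NAND m3 = True NAND True = False
m10 = x1 NAND m7 = True NAND False = True
m11 = NOT x5 = NOT True = False
m12 = m10 AND m11 = True AND False = False

m7 = False; m11 = False; m12 = False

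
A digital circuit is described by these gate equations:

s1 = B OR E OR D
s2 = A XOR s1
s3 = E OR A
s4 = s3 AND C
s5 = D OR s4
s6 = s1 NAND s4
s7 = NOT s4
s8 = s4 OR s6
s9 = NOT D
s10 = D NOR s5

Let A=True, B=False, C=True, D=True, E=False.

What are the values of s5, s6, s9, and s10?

s1 = B OR E OR D = False OR False OR True = True
s3 = E OR A = False OR True = True
s4 = s3 AND C = True AND True = True
s5 = D OR s4 = True OR True = True
s6 = s1 NAND s4 = True NAND True = False
s9 = NOT D = NOT True = False
s10 = D NOR s5 = True NOR True = False

s5 = True, s6 = False, s9 = False, s10 = False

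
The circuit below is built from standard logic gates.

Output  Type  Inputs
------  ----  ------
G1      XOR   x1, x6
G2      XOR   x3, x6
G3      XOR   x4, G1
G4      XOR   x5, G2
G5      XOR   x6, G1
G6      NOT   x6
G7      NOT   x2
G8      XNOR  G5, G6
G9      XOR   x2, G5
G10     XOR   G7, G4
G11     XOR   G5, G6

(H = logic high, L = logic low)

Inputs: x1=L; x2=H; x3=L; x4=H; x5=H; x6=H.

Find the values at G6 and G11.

G6 = L; G11 = L

G1 = x1 XOR x6 = L XOR H = H
G5 = x6 XOR G1 = H XOR H = L
G6 = NOT x6 = NOT H = L
G11 = G5 XOR G6 = L XOR L = L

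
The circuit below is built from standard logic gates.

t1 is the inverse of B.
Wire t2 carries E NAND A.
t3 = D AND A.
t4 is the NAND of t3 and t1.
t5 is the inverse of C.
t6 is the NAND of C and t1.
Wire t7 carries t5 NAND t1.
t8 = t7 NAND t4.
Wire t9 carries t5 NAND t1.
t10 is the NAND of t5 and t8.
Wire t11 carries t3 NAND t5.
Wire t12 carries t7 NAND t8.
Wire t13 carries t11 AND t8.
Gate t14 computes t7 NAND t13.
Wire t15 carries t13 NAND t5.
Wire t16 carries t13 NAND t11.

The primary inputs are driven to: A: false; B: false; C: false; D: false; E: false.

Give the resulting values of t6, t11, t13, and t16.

t6 = true; t11 = true; t13 = true; t16 = false

t1 = NOT B = NOT false = true
t3 = D AND A = false AND false = false
t4 = t3 NAND t1 = false NAND true = true
t5 = NOT C = NOT false = true
t6 = C NAND t1 = false NAND true = true
t7 = t5 NAND t1 = true NAND true = false
t8 = t7 NAND t4 = false NAND true = true
t11 = t3 NAND t5 = false NAND true = true
t13 = t11 AND t8 = true AND true = true
t16 = t13 NAND t11 = true NAND true = false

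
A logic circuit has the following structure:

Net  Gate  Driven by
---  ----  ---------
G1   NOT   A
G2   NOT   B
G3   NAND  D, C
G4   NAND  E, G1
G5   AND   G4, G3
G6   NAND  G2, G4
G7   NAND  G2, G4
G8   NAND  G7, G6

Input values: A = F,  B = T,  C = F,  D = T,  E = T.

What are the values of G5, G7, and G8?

G5 = F, G7 = T, G8 = F

G1 = NOT A = NOT F = T
G2 = NOT B = NOT T = F
G3 = D NAND C = T NAND F = T
G4 = E NAND G1 = T NAND T = F
G5 = G4 AND G3 = F AND T = F
G6 = G2 NAND G4 = F NAND F = T
G7 = G2 NAND G4 = F NAND F = T
G8 = G7 NAND G6 = T NAND T = F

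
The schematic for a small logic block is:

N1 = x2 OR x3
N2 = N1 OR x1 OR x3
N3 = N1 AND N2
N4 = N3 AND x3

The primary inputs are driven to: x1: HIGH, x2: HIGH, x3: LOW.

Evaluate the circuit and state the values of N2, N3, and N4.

N2 = HIGH  N3 = HIGH  N4 = LOW

N1 = x2 OR x3 = HIGH OR LOW = HIGH
N2 = N1 OR x1 OR x3 = HIGH OR HIGH OR LOW = HIGH
N3 = N1 AND N2 = HIGH AND HIGH = HIGH
N4 = N3 AND x3 = HIGH AND LOW = LOW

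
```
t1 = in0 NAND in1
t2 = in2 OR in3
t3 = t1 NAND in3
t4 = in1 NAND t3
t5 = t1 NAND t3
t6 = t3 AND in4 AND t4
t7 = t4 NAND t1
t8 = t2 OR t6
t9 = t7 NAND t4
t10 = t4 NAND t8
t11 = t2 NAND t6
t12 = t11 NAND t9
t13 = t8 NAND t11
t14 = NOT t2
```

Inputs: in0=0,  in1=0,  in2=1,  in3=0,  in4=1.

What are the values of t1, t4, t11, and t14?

t1 = in0 NAND in1 = 0 NAND 0 = 1
t2 = in2 OR in3 = 1 OR 0 = 1
t3 = t1 NAND in3 = 1 NAND 0 = 1
t4 = in1 NAND t3 = 0 NAND 1 = 1
t6 = t3 AND in4 AND t4 = 1 AND 1 AND 1 = 1
t11 = t2 NAND t6 = 1 NAND 1 = 0
t14 = NOT t2 = NOT 1 = 0

t1 = 1  t4 = 1  t11 = 0  t14 = 0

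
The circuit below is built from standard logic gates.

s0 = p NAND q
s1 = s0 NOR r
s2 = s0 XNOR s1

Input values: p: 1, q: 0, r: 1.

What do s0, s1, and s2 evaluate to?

s0 = 1, s1 = 0, s2 = 0

s0 = p NAND q = 1 NAND 0 = 1
s1 = s0 NOR r = 1 NOR 1 = 0
s2 = s0 XNOR s1 = 1 XNOR 0 = 0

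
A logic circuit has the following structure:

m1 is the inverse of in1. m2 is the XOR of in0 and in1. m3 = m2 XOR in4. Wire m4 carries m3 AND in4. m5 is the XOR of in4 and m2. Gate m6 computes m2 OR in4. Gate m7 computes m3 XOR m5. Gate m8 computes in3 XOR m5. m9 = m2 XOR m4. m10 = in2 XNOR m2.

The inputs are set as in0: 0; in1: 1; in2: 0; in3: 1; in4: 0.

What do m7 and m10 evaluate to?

m2 = in0 XOR in1 = 0 XOR 1 = 1
m3 = m2 XOR in4 = 1 XOR 0 = 1
m5 = in4 XOR m2 = 0 XOR 1 = 1
m7 = m3 XOR m5 = 1 XOR 1 = 0
m10 = in2 XNOR m2 = 0 XNOR 1 = 0

m7 = 0, m10 = 0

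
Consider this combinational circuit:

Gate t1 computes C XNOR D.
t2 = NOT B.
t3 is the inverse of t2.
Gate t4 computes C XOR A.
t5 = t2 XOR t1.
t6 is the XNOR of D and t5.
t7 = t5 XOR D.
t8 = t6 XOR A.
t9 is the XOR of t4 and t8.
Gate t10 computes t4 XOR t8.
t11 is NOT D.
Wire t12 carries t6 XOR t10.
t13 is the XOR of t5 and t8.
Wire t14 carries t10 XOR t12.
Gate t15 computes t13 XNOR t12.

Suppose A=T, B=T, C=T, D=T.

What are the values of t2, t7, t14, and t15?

t1 = C XNOR D = T XNOR T = T
t2 = NOT B = NOT T = F
t4 = C XOR A = T XOR T = F
t5 = t2 XOR t1 = F XOR T = T
t6 = D XNOR t5 = T XNOR T = T
t7 = t5 XOR D = T XOR T = F
t8 = t6 XOR A = T XOR T = F
t10 = t4 XOR t8 = F XOR F = F
t12 = t6 XOR t10 = T XOR F = T
t13 = t5 XOR t8 = T XOR F = T
t14 = t10 XOR t12 = F XOR T = T
t15 = t13 XNOR t12 = T XNOR T = T

t2 = F, t7 = F, t14 = T, t15 = T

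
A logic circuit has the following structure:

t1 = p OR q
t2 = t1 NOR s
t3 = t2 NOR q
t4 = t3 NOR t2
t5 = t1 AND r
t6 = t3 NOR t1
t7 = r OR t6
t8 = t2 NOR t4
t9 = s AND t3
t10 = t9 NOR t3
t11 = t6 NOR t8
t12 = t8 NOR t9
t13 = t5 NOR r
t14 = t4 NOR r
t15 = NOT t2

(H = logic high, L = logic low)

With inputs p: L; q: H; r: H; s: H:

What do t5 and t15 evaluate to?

t1 = p OR q = L OR H = H
t2 = t1 NOR s = H NOR H = L
t5 = t1 AND r = H AND H = H
t15 = NOT t2 = NOT L = H

t5 = H  t15 = H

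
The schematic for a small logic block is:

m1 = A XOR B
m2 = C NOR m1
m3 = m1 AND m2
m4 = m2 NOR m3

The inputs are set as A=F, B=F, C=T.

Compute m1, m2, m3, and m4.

m1 = A XOR B = F XOR F = F
m2 = C NOR m1 = T NOR F = F
m3 = m1 AND m2 = F AND F = F
m4 = m2 NOR m3 = F NOR F = T

m1 = F; m2 = F; m3 = F; m4 = T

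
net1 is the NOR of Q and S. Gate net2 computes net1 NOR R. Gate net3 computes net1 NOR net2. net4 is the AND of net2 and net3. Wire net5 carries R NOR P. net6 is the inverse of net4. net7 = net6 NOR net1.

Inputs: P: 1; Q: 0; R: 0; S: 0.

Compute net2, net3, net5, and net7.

net2 = 0  net3 = 0  net5 = 0  net7 = 0

net1 = Q NOR S = 0 NOR 0 = 1
net2 = net1 NOR R = 1 NOR 0 = 0
net3 = net1 NOR net2 = 1 NOR 0 = 0
net4 = net2 AND net3 = 0 AND 0 = 0
net5 = R NOR P = 0 NOR 1 = 0
net6 = NOT net4 = NOT 0 = 1
net7 = net6 NOR net1 = 1 NOR 1 = 0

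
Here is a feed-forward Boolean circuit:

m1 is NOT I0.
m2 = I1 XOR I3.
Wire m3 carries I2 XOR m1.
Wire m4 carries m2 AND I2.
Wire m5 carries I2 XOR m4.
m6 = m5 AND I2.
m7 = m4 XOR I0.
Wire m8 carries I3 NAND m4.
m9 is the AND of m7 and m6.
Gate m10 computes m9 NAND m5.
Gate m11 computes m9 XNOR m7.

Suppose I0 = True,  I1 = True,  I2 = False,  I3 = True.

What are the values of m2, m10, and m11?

m2 = False, m10 = True, m11 = False

m2 = I1 XOR I3 = True XOR True = False
m4 = m2 AND I2 = False AND False = False
m5 = I2 XOR m4 = False XOR False = False
m6 = m5 AND I2 = False AND False = False
m7 = m4 XOR I0 = False XOR True = True
m9 = m7 AND m6 = True AND False = False
m10 = m9 NAND m5 = False NAND False = True
m11 = m9 XNOR m7 = False XNOR True = False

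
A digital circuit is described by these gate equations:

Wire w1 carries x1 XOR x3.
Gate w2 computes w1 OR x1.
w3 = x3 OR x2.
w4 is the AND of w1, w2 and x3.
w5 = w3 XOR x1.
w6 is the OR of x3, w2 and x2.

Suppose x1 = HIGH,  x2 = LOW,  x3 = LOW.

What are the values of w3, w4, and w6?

w3 = LOW  w4 = LOW  w6 = HIGH

w1 = x1 XOR x3 = HIGH XOR LOW = HIGH
w2 = w1 OR x1 = HIGH OR HIGH = HIGH
w3 = x3 OR x2 = LOW OR LOW = LOW
w4 = w1 AND w2 AND x3 = HIGH AND HIGH AND LOW = LOW
w6 = x3 OR w2 OR x2 = LOW OR HIGH OR LOW = HIGH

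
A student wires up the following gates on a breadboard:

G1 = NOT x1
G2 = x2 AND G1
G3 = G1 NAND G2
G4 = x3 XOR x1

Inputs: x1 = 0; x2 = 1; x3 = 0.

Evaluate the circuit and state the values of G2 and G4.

G1 = NOT x1 = NOT 0 = 1
G2 = x2 AND G1 = 1 AND 1 = 1
G4 = x3 XOR x1 = 0 XOR 0 = 0

G2 = 1, G4 = 0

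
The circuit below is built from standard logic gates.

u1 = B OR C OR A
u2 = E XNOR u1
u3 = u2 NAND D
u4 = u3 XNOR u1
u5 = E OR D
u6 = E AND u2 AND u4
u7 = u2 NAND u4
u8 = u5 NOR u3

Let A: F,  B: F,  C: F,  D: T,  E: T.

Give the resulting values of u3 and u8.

u3 = T, u8 = F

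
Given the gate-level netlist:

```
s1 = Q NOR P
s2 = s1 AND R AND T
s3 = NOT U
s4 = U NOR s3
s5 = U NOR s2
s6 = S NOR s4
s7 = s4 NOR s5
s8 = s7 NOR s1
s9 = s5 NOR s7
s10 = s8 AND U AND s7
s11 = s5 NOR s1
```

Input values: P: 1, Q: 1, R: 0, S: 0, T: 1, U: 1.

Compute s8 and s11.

s8 = 0  s11 = 1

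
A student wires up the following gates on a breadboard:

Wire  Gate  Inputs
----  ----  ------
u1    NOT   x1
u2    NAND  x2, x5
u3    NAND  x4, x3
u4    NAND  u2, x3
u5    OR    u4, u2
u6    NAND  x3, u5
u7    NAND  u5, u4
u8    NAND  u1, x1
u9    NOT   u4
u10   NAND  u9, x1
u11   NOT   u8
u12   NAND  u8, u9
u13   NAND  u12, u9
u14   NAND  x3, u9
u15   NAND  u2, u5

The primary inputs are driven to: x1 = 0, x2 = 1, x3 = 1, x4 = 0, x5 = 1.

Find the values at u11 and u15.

u11 = 0, u15 = 1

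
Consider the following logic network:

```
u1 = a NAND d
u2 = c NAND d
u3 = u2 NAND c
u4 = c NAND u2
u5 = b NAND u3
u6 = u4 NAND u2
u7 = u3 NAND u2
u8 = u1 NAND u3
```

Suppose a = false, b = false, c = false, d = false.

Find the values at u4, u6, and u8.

u4 = true, u6 = false, u8 = false

u1 = a NAND d = false NAND false = true
u2 = c NAND d = false NAND false = true
u3 = u2 NAND c = true NAND false = true
u4 = c NAND u2 = false NAND true = true
u6 = u4 NAND u2 = true NAND true = false
u8 = u1 NAND u3 = true NAND true = false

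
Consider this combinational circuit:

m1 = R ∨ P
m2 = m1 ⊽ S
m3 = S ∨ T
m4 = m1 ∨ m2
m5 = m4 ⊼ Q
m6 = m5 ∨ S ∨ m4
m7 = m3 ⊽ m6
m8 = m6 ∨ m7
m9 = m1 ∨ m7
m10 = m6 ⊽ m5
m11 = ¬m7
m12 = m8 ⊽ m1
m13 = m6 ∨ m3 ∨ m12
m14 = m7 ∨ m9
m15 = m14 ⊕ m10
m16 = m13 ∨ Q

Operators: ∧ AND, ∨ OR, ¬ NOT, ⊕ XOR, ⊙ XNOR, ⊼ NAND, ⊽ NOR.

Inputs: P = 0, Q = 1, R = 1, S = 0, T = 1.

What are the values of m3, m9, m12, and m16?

m3 = 1, m9 = 1, m12 = 0, m16 = 1

m1 = R OR P = 1 OR 0 = 1
m2 = m1 NOR S = 1 NOR 0 = 0
m3 = S OR T = 0 OR 1 = 1
m4 = m1 OR m2 = 1 OR 0 = 1
m5 = m4 NAND Q = 1 NAND 1 = 0
m6 = m5 OR S OR m4 = 0 OR 0 OR 1 = 1
m7 = m3 NOR m6 = 1 NOR 1 = 0
m8 = m6 OR m7 = 1 OR 0 = 1
m9 = m1 OR m7 = 1 OR 0 = 1
m12 = m8 NOR m1 = 1 NOR 1 = 0
m13 = m6 OR m3 OR m12 = 1 OR 1 OR 0 = 1
m16 = m13 OR Q = 1 OR 1 = 1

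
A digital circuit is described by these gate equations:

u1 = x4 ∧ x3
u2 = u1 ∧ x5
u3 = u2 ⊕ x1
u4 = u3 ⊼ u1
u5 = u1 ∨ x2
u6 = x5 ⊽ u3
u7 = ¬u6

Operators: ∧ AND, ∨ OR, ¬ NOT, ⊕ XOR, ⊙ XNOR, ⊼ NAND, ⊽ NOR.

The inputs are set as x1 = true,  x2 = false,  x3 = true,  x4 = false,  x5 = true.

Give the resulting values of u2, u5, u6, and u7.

u2 = false, u5 = false, u6 = false, u7 = true

u1 = x4 AND x3 = false AND true = false
u2 = u1 AND x5 = false AND true = false
u3 = u2 XOR x1 = false XOR true = true
u5 = u1 OR x2 = false OR false = false
u6 = x5 NOR u3 = true NOR true = false
u7 = NOT u6 = NOT false = true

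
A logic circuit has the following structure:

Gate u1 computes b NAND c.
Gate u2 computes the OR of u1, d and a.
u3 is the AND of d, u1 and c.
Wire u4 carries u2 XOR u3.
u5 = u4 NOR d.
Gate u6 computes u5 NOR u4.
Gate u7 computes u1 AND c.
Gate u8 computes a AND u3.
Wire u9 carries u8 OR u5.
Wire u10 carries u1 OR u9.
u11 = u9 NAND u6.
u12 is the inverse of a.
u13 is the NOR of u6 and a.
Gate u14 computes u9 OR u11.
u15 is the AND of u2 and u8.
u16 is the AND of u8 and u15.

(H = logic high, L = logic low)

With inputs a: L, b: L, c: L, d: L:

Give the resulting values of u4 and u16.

u4 = H; u16 = L

u1 = b NAND c = L NAND L = H
u2 = u1 OR d OR a = H OR L OR L = H
u3 = d AND u1 AND c = L AND H AND L = L
u4 = u2 XOR u3 = H XOR L = H
u8 = a AND u3 = L AND L = L
u15 = u2 AND u8 = H AND L = L
u16 = u8 AND u15 = L AND L = L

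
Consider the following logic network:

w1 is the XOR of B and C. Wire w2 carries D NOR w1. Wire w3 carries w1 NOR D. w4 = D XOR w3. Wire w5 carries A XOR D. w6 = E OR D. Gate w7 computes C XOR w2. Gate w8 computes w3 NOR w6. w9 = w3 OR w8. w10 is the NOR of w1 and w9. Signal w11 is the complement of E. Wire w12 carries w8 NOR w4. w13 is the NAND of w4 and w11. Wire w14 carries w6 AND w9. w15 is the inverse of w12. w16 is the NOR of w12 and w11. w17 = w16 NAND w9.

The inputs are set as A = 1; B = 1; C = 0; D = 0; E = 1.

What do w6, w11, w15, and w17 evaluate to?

w1 = B XOR C = 1 XOR 0 = 1
w3 = w1 NOR D = 1 NOR 0 = 0
w4 = D XOR w3 = 0 XOR 0 = 0
w6 = E OR D = 1 OR 0 = 1
w8 = w3 NOR w6 = 0 NOR 1 = 0
w9 = w3 OR w8 = 0 OR 0 = 0
w11 = NOT E = NOT 1 = 0
w12 = w8 NOR w4 = 0 NOR 0 = 1
w15 = NOT w12 = NOT 1 = 0
w16 = w12 NOR w11 = 1 NOR 0 = 0
w17 = w16 NAND w9 = 0 NAND 0 = 1

w6 = 1  w11 = 0  w15 = 0  w17 = 1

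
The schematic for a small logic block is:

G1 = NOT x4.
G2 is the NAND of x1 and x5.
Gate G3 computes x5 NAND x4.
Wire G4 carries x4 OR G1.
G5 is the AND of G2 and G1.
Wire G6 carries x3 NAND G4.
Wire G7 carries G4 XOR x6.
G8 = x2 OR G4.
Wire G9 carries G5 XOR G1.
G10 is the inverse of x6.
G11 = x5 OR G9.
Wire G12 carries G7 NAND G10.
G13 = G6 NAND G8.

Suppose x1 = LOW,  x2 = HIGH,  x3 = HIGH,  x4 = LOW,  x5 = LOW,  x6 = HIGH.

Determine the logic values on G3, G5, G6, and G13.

G3 = HIGH  G5 = HIGH  G6 = LOW  G13 = HIGH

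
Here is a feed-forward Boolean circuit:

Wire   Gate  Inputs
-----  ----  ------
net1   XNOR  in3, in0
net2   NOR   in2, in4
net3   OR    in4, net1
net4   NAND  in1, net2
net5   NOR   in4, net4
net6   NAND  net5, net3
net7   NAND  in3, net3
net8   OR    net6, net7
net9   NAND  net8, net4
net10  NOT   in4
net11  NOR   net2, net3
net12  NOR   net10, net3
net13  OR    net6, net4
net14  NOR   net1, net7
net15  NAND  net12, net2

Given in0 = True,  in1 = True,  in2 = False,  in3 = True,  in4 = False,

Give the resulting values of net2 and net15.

net1 = in3 XNOR in0 = True XNOR True = True
net2 = in2 NOR in4 = False NOR False = True
net3 = in4 OR net1 = False OR True = True
net10 = NOT in4 = NOT False = True
net12 = net10 NOR net3 = True NOR True = False
net15 = net12 NAND net2 = False NAND True = True

net2 = True; net15 = True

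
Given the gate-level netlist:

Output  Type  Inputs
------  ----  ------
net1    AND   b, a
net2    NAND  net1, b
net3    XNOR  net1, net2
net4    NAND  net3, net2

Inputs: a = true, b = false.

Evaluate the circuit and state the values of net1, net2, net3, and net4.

net1 = b AND a = false AND true = false
net2 = net1 NAND b = false NAND false = true
net3 = net1 XNOR net2 = false XNOR true = false
net4 = net3 NAND net2 = false NAND true = true

net1 = false; net2 = true; net3 = false; net4 = true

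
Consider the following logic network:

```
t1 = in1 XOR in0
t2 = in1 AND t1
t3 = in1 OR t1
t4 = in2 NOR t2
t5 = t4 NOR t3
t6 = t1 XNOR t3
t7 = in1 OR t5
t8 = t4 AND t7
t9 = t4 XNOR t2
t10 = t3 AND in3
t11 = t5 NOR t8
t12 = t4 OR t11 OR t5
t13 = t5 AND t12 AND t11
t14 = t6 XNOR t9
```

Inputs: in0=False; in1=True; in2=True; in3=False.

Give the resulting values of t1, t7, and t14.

t1 = True, t7 = True, t14 = False

t1 = in1 XOR in0 = True XOR False = True
t2 = in1 AND t1 = True AND True = True
t3 = in1 OR t1 = True OR True = True
t4 = in2 NOR t2 = True NOR True = False
t5 = t4 NOR t3 = False NOR True = False
t6 = t1 XNOR t3 = True XNOR True = True
t7 = in1 OR t5 = True OR False = True
t9 = t4 XNOR t2 = False XNOR True = False
t14 = t6 XNOR t9 = True XNOR False = False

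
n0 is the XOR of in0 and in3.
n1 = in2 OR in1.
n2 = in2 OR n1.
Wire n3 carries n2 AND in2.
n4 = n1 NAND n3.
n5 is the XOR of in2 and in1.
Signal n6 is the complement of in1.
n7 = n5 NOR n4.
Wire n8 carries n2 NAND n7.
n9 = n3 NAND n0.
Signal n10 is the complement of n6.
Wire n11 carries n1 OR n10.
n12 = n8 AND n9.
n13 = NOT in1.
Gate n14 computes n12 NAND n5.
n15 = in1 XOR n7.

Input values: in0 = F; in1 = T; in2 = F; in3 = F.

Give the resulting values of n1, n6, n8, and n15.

n1 = in2 OR in1 = F OR T = T
n2 = in2 OR n1 = F OR T = T
n3 = n2 AND in2 = T AND F = F
n4 = n1 NAND n3 = T NAND F = T
n5 = in2 XOR in1 = F XOR T = T
n6 = NOT in1 = NOT T = F
n7 = n5 NOR n4 = T NOR T = F
n8 = n2 NAND n7 = T NAND F = T
n15 = in1 XOR n7 = T XOR F = T

n1 = T; n6 = F; n8 = T; n15 = T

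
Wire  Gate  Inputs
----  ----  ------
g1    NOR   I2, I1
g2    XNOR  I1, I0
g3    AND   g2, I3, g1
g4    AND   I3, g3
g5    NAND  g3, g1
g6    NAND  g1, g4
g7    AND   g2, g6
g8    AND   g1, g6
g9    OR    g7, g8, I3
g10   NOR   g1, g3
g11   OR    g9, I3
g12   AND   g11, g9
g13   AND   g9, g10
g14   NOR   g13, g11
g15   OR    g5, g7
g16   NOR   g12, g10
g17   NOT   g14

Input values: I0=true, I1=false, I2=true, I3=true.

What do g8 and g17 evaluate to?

g8 = false, g17 = true

g1 = I2 NOR I1 = true NOR false = false
g2 = I1 XNOR I0 = false XNOR true = false
g3 = g2 AND I3 AND g1 = false AND true AND false = false
g4 = I3 AND g3 = true AND false = false
g6 = g1 NAND g4 = false NAND false = true
g7 = g2 AND g6 = false AND true = false
g8 = g1 AND g6 = false AND true = false
g9 = g7 OR g8 OR I3 = false OR false OR true = true
g10 = g1 NOR g3 = false NOR false = true
g11 = g9 OR I3 = true OR true = true
g13 = g9 AND g10 = true AND true = true
g14 = g13 NOR g11 = true NOR true = false
g17 = NOT g14 = NOT false = true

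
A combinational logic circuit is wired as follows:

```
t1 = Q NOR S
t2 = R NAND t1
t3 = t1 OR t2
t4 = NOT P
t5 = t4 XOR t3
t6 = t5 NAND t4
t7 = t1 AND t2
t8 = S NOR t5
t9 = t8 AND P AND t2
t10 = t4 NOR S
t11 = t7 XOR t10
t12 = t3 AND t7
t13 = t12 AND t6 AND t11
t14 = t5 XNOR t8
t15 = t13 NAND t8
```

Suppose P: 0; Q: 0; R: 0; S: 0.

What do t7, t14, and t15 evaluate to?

t7 = 1, t14 = 0, t15 = 0

t1 = Q NOR S = 0 NOR 0 = 1
t2 = R NAND t1 = 0 NAND 1 = 1
t3 = t1 OR t2 = 1 OR 1 = 1
t4 = NOT P = NOT 0 = 1
t5 = t4 XOR t3 = 1 XOR 1 = 0
t6 = t5 NAND t4 = 0 NAND 1 = 1
t7 = t1 AND t2 = 1 AND 1 = 1
t8 = S NOR t5 = 0 NOR 0 = 1
t10 = t4 NOR S = 1 NOR 0 = 0
t11 = t7 XOR t10 = 1 XOR 0 = 1
t12 = t3 AND t7 = 1 AND 1 = 1
t13 = t12 AND t6 AND t11 = 1 AND 1 AND 1 = 1
t14 = t5 XNOR t8 = 0 XNOR 1 = 0
t15 = t13 NAND t8 = 1 NAND 1 = 0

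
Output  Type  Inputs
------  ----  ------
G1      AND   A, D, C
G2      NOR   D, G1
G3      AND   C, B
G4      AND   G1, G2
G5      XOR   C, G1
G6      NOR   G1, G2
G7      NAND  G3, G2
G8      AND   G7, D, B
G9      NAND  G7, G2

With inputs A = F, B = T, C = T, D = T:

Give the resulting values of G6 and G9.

G6 = T; G9 = T

G1 = A AND D AND C = F AND T AND T = F
G2 = D NOR G1 = T NOR F = F
G3 = C AND B = T AND T = T
G6 = G1 NOR G2 = F NOR F = T
G7 = G3 NAND G2 = T NAND F = T
G9 = G7 NAND G2 = T NAND F = T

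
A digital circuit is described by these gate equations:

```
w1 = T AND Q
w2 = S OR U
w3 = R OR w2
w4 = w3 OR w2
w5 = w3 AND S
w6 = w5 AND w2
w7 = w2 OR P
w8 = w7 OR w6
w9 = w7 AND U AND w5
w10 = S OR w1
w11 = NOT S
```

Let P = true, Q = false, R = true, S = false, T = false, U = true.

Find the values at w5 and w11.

w5 = false, w11 = true

w2 = S OR U = false OR true = true
w3 = R OR w2 = true OR true = true
w5 = w3 AND S = true AND false = false
w11 = NOT S = NOT false = true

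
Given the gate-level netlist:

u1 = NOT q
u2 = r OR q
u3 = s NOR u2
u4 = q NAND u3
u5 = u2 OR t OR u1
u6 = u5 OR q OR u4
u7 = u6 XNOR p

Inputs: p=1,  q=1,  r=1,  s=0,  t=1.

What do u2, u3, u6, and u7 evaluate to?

u2 = 1, u3 = 0, u6 = 1, u7 = 1

u1 = NOT q = NOT 1 = 0
u2 = r OR q = 1 OR 1 = 1
u3 = s NOR u2 = 0 NOR 1 = 0
u4 = q NAND u3 = 1 NAND 0 = 1
u5 = u2 OR t OR u1 = 1 OR 1 OR 0 = 1
u6 = u5 OR q OR u4 = 1 OR 1 OR 1 = 1
u7 = u6 XNOR p = 1 XNOR 1 = 1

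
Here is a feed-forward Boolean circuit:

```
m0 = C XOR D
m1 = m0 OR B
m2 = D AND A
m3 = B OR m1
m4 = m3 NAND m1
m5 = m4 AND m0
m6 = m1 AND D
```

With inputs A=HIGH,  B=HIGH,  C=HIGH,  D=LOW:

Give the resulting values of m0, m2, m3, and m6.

m0 = HIGH  m2 = LOW  m3 = HIGH  m6 = LOW

m0 = C XOR D = HIGH XOR LOW = HIGH
m1 = m0 OR B = HIGH OR HIGH = HIGH
m2 = D AND A = LOW AND HIGH = LOW
m3 = B OR m1 = HIGH OR HIGH = HIGH
m6 = m1 AND D = HIGH AND LOW = LOW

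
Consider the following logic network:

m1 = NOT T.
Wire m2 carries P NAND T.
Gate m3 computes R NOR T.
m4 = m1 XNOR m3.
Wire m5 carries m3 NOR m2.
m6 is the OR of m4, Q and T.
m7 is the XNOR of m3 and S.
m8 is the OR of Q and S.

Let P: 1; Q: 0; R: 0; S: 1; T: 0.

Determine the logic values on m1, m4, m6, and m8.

m1 = 1; m4 = 1; m6 = 1; m8 = 1

m1 = NOT T = NOT 0 = 1
m3 = R NOR T = 0 NOR 0 = 1
m4 = m1 XNOR m3 = 1 XNOR 1 = 1
m6 = m4 OR Q OR T = 1 OR 0 OR 0 = 1
m8 = Q OR S = 0 OR 1 = 1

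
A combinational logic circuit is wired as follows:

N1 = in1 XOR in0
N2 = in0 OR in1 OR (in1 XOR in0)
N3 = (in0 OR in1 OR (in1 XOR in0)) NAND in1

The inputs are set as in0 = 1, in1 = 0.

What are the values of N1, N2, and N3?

N1 = 0 XOR 1 = 1
N2 = 1 OR 0 OR (0 XOR 1) = 1
N3 = (1 OR 0 OR (0 XOR 1)) NAND 0 = 1

N1 = 1, N2 = 1, N3 = 1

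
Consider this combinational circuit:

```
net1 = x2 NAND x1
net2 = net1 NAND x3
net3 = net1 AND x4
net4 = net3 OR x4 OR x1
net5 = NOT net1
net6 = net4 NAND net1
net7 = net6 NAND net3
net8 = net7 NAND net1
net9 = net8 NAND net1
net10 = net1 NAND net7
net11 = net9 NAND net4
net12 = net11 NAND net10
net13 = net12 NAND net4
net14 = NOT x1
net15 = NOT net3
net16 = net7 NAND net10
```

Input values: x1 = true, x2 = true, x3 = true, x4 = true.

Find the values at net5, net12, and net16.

net5 = true, net12 = true, net16 = false

net1 = x2 NAND x1 = true NAND true = false
net3 = net1 AND x4 = false AND true = false
net4 = net3 OR x4 OR x1 = false OR true OR true = true
net5 = NOT net1 = NOT false = true
net6 = net4 NAND net1 = true NAND false = true
net7 = net6 NAND net3 = true NAND false = true
net8 = net7 NAND net1 = true NAND false = true
net9 = net8 NAND net1 = true NAND false = true
net10 = net1 NAND net7 = false NAND true = true
net11 = net9 NAND net4 = true NAND true = false
net12 = net11 NAND net10 = false NAND true = true
net16 = net7 NAND net10 = true NAND true = false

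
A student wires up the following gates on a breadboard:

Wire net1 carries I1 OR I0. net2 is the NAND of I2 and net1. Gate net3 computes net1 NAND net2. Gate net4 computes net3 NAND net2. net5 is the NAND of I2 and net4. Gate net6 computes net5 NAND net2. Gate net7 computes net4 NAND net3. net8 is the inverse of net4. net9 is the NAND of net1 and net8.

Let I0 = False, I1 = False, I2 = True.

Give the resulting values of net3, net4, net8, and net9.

net3 = True, net4 = False, net8 = True, net9 = True

net1 = I1 OR I0 = False OR False = False
net2 = I2 NAND net1 = True NAND False = True
net3 = net1 NAND net2 = False NAND True = True
net4 = net3 NAND net2 = True NAND True = False
net8 = NOT net4 = NOT False = True
net9 = net1 NAND net8 = False NAND True = True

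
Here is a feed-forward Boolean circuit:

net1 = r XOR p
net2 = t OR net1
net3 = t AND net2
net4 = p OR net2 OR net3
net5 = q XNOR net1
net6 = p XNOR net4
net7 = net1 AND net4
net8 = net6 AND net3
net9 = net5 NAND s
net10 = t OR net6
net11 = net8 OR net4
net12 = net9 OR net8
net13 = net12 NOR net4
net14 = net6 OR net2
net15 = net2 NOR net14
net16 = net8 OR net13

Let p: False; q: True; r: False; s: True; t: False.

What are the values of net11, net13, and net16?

net11 = False  net13 = False  net16 = False

net1 = r XOR p = False XOR False = False
net2 = t OR net1 = False OR False = False
net3 = t AND net2 = False AND False = False
net4 = p OR net2 OR net3 = False OR False OR False = False
net5 = q XNOR net1 = True XNOR False = False
net6 = p XNOR net4 = False XNOR False = True
net8 = net6 AND net3 = True AND False = False
net9 = net5 NAND s = False NAND True = True
net11 = net8 OR net4 = False OR False = False
net12 = net9 OR net8 = True OR False = True
net13 = net12 NOR net4 = True NOR False = False
net16 = net8 OR net13 = False OR False = False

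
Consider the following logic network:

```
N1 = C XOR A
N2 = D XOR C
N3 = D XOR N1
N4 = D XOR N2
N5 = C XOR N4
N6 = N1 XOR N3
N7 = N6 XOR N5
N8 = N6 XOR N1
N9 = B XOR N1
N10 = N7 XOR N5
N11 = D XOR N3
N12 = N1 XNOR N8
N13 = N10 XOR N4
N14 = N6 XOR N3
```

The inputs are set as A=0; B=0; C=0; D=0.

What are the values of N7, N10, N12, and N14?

N7 = 0; N10 = 0; N12 = 1; N14 = 0

N1 = C XOR A = 0 XOR 0 = 0
N2 = D XOR C = 0 XOR 0 = 0
N3 = D XOR N1 = 0 XOR 0 = 0
N4 = D XOR N2 = 0 XOR 0 = 0
N5 = C XOR N4 = 0 XOR 0 = 0
N6 = N1 XOR N3 = 0 XOR 0 = 0
N7 = N6 XOR N5 = 0 XOR 0 = 0
N8 = N6 XOR N1 = 0 XOR 0 = 0
N10 = N7 XOR N5 = 0 XOR 0 = 0
N12 = N1 XNOR N8 = 0 XNOR 0 = 1
N14 = N6 XOR N3 = 0 XOR 0 = 0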